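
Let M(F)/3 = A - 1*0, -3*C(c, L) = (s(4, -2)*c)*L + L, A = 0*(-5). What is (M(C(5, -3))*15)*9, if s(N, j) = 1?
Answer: 0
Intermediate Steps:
A = 0
C(c, L) = -L/3 - L*c/3 (C(c, L) = -((1*c)*L + L)/3 = -(c*L + L)/3 = -(L*c + L)/3 = -(L + L*c)/3 = -L/3 - L*c/3)
M(F) = 0 (M(F) = 3*(0 - 1*0) = 3*(0 + 0) = 3*0 = 0)
(M(C(5, -3))*15)*9 = (0*15)*9 = 0*9 = 0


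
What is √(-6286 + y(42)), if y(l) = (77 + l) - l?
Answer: I*√6209 ≈ 78.797*I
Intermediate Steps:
y(l) = 77
√(-6286 + y(42)) = √(-6286 + 77) = √(-6209) = I*√6209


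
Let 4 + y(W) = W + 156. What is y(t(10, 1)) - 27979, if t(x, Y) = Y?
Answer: -27826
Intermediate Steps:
y(W) = 152 + W (y(W) = -4 + (W + 156) = -4 + (156 + W) = 152 + W)
y(t(10, 1)) - 27979 = (152 + 1) - 27979 = 153 - 27979 = -27826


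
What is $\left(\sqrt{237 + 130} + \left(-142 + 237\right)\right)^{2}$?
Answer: $\left(95 + \sqrt{367}\right)^{2} \approx 13032.0$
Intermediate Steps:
$\left(\sqrt{237 + 130} + \left(-142 + 237\right)\right)^{2} = \left(\sqrt{367} + 95\right)^{2} = \left(95 + \sqrt{367}\right)^{2}$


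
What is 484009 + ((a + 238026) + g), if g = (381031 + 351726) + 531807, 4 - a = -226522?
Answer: 2213125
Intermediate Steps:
a = 226526 (a = 4 - 1*(-226522) = 4 + 226522 = 226526)
g = 1264564 (g = 732757 + 531807 = 1264564)
484009 + ((a + 238026) + g) = 484009 + ((226526 + 238026) + 1264564) = 484009 + (464552 + 1264564) = 484009 + 1729116 = 2213125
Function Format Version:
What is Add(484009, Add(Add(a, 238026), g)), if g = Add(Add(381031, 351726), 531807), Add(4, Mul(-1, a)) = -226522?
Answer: 2213125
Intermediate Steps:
a = 226526 (a = Add(4, Mul(-1, -226522)) = Add(4, 226522) = 226526)
g = 1264564 (g = Add(732757, 531807) = 1264564)
Add(484009, Add(Add(a, 238026), g)) = Add(484009, Add(Add(226526, 238026), 1264564)) = Add(484009, Add(464552, 1264564)) = Add(484009, 1729116) = 2213125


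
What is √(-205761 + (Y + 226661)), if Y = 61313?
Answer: √82213 ≈ 286.73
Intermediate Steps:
√(-205761 + (Y + 226661)) = √(-205761 + (61313 + 226661)) = √(-205761 + 287974) = √82213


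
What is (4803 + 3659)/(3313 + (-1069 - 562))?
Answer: 4231/841 ≈ 5.0309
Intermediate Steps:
(4803 + 3659)/(3313 + (-1069 - 562)) = 8462/(3313 - 1631) = 8462/1682 = 8462*(1/1682) = 4231/841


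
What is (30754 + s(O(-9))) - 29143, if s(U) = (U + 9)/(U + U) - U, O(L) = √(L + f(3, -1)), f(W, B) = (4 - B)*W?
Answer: 3223/2 - √6/4 ≈ 1610.9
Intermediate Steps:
f(W, B) = W*(4 - B)
O(L) = √(15 + L) (O(L) = √(L + 3*(4 - 1*(-1))) = √(L + 3*(4 + 1)) = √(L + 3*5) = √(L + 15) = √(15 + L))
s(U) = -U + (9 + U)/(2*U) (s(U) = (9 + U)/((2*U)) - U = (9 + U)*(1/(2*U)) - U = (9 + U)/(2*U) - U = -U + (9 + U)/(2*U))
(30754 + s(O(-9))) - 29143 = (30754 + (½ - √(15 - 9) + 9/(2*(√(15 - 9))))) - 29143 = (30754 + (½ - √6 + 9/(2*(√6)))) - 29143 = (30754 + (½ - √6 + 9*(√6/6)/2)) - 29143 = (30754 + (½ - √6 + 3*√6/4)) - 29143 = (30754 + (½ - √6/4)) - 29143 = (61509/2 - √6/4) - 29143 = 3223/2 - √6/4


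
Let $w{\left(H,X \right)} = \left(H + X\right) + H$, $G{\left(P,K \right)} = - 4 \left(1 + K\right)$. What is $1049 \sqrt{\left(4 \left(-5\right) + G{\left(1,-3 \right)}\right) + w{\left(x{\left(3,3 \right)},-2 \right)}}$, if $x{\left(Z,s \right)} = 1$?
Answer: $2098 i \sqrt{3} \approx 3633.8 i$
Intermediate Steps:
$G{\left(P,K \right)} = -4 - 4 K$
$w{\left(H,X \right)} = X + 2 H$
$1049 \sqrt{\left(4 \left(-5\right) + G{\left(1,-3 \right)}\right) + w{\left(x{\left(3,3 \right)},-2 \right)}} = 1049 \sqrt{\left(4 \left(-5\right) - -8\right) + \left(-2 + 2 \cdot 1\right)} = 1049 \sqrt{\left(-20 + \left(-4 + 12\right)\right) + \left(-2 + 2\right)} = 1049 \sqrt{\left(-20 + 8\right) + 0} = 1049 \sqrt{-12 + 0} = 1049 \sqrt{-12} = 1049 \cdot 2 i \sqrt{3} = 2098 i \sqrt{3}$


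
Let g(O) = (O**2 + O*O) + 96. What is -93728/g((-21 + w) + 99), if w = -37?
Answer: -46864/1729 ≈ -27.105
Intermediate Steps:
g(O) = 96 + 2*O**2 (g(O) = (O**2 + O**2) + 96 = 2*O**2 + 96 = 96 + 2*O**2)
-93728/g((-21 + w) + 99) = -93728/(96 + 2*((-21 - 37) + 99)**2) = -93728/(96 + 2*(-58 + 99)**2) = -93728/(96 + 2*41**2) = -93728/(96 + 2*1681) = -93728/(96 + 3362) = -93728/3458 = -93728*1/3458 = -46864/1729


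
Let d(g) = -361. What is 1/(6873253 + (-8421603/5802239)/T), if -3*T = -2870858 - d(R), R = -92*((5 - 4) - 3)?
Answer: 16655309642783/114476156968161918290 ≈ 1.4549e-7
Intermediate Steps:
R = 184 (R = -92*(1 - 3) = -92*(-2) = 184)
T = 2870497/3 (T = -(-2870858 - 1*(-361))/3 = -(-2870858 + 361)/3 = -1/3*(-2870497) = 2870497/3 ≈ 9.5683e+5)
1/(6873253 + (-8421603/5802239)/T) = 1/(6873253 + (-8421603/5802239)/(2870497/3)) = 1/(6873253 - 8421603*1/5802239*(3/2870497)) = 1/(6873253 - 8421603/5802239*3/2870497) = 1/(6873253 - 25264809/16655309642783) = 1/(114476156968161918290/16655309642783) = 16655309642783/114476156968161918290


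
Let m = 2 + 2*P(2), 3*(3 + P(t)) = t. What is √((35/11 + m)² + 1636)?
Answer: √1781893/33 ≈ 40.451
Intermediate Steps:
P(t) = -3 + t/3
m = -8/3 (m = 2 + 2*(-3 + (⅓)*2) = 2 + 2*(-3 + ⅔) = 2 + 2*(-7/3) = 2 - 14/3 = -8/3 ≈ -2.6667)
√((35/11 + m)² + 1636) = √((35/11 - 8/3)² + 1636) = √((17/33)² + 1636) = √(289/1089 + 1636) = √(1781893/1089) = √1781893/33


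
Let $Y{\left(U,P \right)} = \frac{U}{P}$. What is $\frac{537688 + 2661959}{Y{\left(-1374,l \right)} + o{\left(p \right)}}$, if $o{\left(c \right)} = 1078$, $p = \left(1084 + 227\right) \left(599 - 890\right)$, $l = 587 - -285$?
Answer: $\frac{1395046092}{469321} \approx 2972.5$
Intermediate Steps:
$l = 872$ ($l = 587 + 285 = 872$)
$p = -381501$ ($p = 1311 \left(-291\right) = -381501$)
$\frac{537688 + 2661959}{Y{\left(-1374,l \right)} + o{\left(p \right)}} = \frac{537688 + 2661959}{- \frac{1374}{872} + 1078} = \frac{3199647}{\left(-1374\right) \frac{1}{872} + 1078} = \frac{3199647}{- \frac{687}{436} + 1078} = \frac{3199647}{\frac{469321}{436}} = 3199647 \cdot \frac{436}{469321} = \frac{1395046092}{469321}$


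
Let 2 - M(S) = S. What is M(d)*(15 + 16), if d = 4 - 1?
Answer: -31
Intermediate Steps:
d = 3
M(S) = 2 - S
M(d)*(15 + 16) = (2 - 1*3)*(15 + 16) = (2 - 3)*31 = -1*31 = -31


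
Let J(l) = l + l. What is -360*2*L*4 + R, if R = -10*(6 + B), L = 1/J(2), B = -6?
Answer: -720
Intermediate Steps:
J(l) = 2*l
L = ¼ (L = 1/(2*2) = 1/4 = ¼ ≈ 0.25000)
R = 0 (R = -10*(6 - 6) = -10*0 = 0)
-360*2*L*4 + R = -360*2*(¼)*4 + 0 = -180*4 + 0 = -360*2 + 0 = -720 + 0 = -720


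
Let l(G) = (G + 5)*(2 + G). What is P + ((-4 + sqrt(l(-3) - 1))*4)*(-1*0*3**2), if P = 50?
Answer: 50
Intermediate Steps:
l(G) = (2 + G)*(5 + G) (l(G) = (5 + G)*(2 + G) = (2 + G)*(5 + G))
P + ((-4 + sqrt(l(-3) - 1))*4)*(-1*0*3**2) = 50 + ((-4 + sqrt((10 + (-3)**2 + 7*(-3)) - 1))*4)*(-1*0*3**2) = 50 + ((-4 + sqrt((10 + 9 - 21) - 1))*4)*(0*9) = 50 + ((-4 + sqrt(-2 - 1))*4)*0 = 50 + ((-4 + sqrt(-3))*4)*0 = 50 + ((-4 + I*sqrt(3))*4)*0 = 50 + (-16 + 4*I*sqrt(3))*0 = 50 + 0 = 50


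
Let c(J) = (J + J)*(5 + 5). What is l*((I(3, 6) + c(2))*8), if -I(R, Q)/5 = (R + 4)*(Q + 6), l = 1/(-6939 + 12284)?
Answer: -608/1069 ≈ -0.56876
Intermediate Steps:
l = 1/5345 ≈ 0.00018709
c(J) = 20*J (c(J) = (2*J)*10 = 20*J)
I(R, Q) = -5*(4 + R)*(6 + Q) (I(R, Q) = -5*(R + 4)*(Q + 6) = -5*(4 + R)*(6 + Q))
l*((I(3, 6) + c(2))*8) = (((-120 - 30*3 - 20*6 - 5*6*3) + 20*2)*8)/5345 = (((-120 - 90 - 120 - 90) + 40)*8)/5345 = ((-420 + 40)*8)/5345 = (-380*8)/5345 = (1/5345)*(-3040) = -608/1069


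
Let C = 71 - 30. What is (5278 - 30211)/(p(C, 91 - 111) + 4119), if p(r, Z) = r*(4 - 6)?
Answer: -24933/4037 ≈ -6.1761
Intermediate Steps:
C = 41
p(r, Z) = -2*r (p(r, Z) = r*(-2) = -2*r)
(5278 - 30211)/(p(C, 91 - 111) + 4119) = (5278 - 30211)/(-2*41 + 4119) = -24933/(-82 + 4119) = -24933/4037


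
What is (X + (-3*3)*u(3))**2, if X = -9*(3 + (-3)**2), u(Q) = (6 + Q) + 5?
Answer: 54756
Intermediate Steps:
u(Q) = 11 + Q
X = -108 (X = -9*(3 + 9) = -9*12 = -108)
(X + (-3*3)*u(3))**2 = (-108 + (-3*3)*(11 + 3))**2 = (-108 - 9*14)**2 = (-108 - 126)**2 = (-234)**2 = 54756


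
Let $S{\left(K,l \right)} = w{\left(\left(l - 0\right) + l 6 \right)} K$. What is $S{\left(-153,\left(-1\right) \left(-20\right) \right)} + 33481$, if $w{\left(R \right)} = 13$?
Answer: $31492$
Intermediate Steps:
$S{\left(K,l \right)} = 13 K$
$S{\left(-153,\left(-1\right) \left(-20\right) \right)} + 33481 = 13 \left(-153\right) + 33481 = -1989 + 33481 = 31492$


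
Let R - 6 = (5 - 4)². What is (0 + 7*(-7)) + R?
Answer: -42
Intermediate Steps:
R = 7 (R = 6 + (5 - 4)² = 6 + 1² = 6 + 1 = 7)
(0 + 7*(-7)) + R = (0 + 7*(-7)) + 7 = (0 - 49) + 7 = -49 + 7 = -42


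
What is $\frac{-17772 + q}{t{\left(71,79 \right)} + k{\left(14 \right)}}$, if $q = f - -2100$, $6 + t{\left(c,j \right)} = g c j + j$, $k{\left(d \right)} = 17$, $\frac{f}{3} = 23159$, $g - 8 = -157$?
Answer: $- \frac{53805}{835651} \approx -0.064387$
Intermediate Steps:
$g = -149$ ($g = 8 - 157 = -149$)
$f = 69477$ ($f = 3 \cdot 23159 = 69477$)
$t{\left(c,j \right)} = -6 + j - 149 c j$ ($t{\left(c,j \right)} = -6 + \left(- 149 c j + j\right) = -6 - \left(- j + 149 c j\right) = -6 + j - 149 c j$)
$q = 71577$ ($q = 69477 - -2100 = 69477 + 2100 = 71577$)
$\frac{-17772 + q}{t{\left(71,79 \right)} + k{\left(14 \right)}} = \frac{-17772 + 71577}{\left(-6 + 79 - 10579 \cdot 79\right) + 17} = \frac{53805}{\left(-6 + 79 - 835741\right) + 17} = \frac{53805}{-835668 + 17} = \frac{53805}{-835651} = 53805 \left(- \frac{1}{835651}\right) = - \frac{53805}{835651}$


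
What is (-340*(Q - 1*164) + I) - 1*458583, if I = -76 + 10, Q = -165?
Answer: -346789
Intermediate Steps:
I = -66
(-340*(Q - 1*164) + I) - 1*458583 = (-340*(-165 - 1*164) - 66) - 1*458583 = (-340*(-165 - 164) - 66) - 458583 = (-340*(-329) - 66) - 458583 = (111860 - 66) - 458583 = 111794 - 458583 = -346789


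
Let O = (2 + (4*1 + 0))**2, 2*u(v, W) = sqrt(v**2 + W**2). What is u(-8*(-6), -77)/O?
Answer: sqrt(8233)/72 ≈ 1.2602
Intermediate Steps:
u(v, W) = sqrt(W**2 + v**2)/2 (u(v, W) = sqrt(v**2 + W**2)/2 = sqrt(W**2 + v**2)/2)
O = 36 (O = (2 + (4 + 0))**2 = (2 + 4)**2 = 6**2 = 36)
u(-8*(-6), -77)/O = (sqrt((-77)**2 + (-8*(-6))**2)/2)/36 = (sqrt(5929 + 48**2)/2)*(1/36) = (sqrt(5929 + 2304)/2)*(1/36) = (sqrt(8233)/2)*(1/36) = sqrt(8233)/72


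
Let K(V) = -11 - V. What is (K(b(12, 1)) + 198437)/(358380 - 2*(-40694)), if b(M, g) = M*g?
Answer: 99207/219884 ≈ 0.45118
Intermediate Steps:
(K(b(12, 1)) + 198437)/(358380 - 2*(-40694)) = ((-11 - 12) + 198437)/(358380 - 2*(-40694)) = ((-11 - 1*12) + 198437)/(358380 + 81388) = ((-11 - 12) + 198437)/439768 = (-23 + 198437)*(1/439768) = 198414*(1/439768) = 99207/219884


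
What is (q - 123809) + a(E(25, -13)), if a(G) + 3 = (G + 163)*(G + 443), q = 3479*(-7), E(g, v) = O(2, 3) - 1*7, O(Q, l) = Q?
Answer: -78961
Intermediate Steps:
E(g, v) = -5 (E(g, v) = 2 - 1*7 = 2 - 7 = -5)
q = -24353
a(G) = -3 + (163 + G)*(443 + G) (a(G) = -3 + (G + 163)*(G + 443) = -3 + (163 + G)*(443 + G))
(q - 123809) + a(E(25, -13)) = (-24353 - 123809) + (72206 + (-5)**2 + 606*(-5)) = -148162 + (72206 + 25 - 3030) = -148162 + 69201 = -78961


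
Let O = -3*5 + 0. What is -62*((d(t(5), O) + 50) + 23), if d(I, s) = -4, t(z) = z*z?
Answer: -4278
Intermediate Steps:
t(z) = z²
O = -15 (O = -15 + 0 = -15)
-62*((d(t(5), O) + 50) + 23) = -62*((-4 + 50) + 23) = -62*(46 + 23) = -62*69 = -4278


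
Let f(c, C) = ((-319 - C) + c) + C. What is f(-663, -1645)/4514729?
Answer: -982/4514729 ≈ -0.00021751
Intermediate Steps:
f(c, C) = -319 + c (f(c, C) = (-319 + c - C) + C = -319 + c)
f(-663, -1645)/4514729 = (-319 - 663)/4514729 = -982*1/4514729 = -982/4514729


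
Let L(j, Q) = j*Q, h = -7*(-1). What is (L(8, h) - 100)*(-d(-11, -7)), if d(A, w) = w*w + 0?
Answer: 2156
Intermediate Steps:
h = 7
d(A, w) = w² (d(A, w) = w² + 0 = w²)
L(j, Q) = Q*j
(L(8, h) - 100)*(-d(-11, -7)) = (7*8 - 100)*(-1*(-7)²) = (56 - 100)*(-1*49) = -44*(-49) = 2156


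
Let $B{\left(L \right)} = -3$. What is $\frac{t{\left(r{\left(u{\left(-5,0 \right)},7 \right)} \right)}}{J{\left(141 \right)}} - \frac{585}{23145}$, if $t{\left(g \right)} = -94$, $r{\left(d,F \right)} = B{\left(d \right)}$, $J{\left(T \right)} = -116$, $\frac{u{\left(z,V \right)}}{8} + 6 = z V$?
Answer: $\frac{70259}{89494} \approx 0.78507$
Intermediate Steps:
$u{\left(z,V \right)} = -48 + 8 V z$ ($u{\left(z,V \right)} = -48 + 8 z V = -48 + 8 V z$)
$r{\left(d,F \right)} = -3$
$\frac{t{\left(r{\left(u{\left(-5,0 \right)},7 \right)} \right)}}{J{\left(141 \right)}} - \frac{585}{23145} = - \frac{94}{-116} - \frac{585}{23145} = \left(-94\right) \left(- \frac{1}{116}\right) - \frac{39}{1543} = \frac{47}{58} - \frac{39}{1543} = \frac{70259}{89494}$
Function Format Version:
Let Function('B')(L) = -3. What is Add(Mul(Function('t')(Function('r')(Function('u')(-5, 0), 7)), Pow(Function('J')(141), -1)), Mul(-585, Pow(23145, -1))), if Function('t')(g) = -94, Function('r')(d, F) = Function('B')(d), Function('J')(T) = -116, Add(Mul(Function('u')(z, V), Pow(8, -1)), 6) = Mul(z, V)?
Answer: Rational(70259, 89494) ≈ 0.78507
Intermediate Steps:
Function('u')(z, V) = Add(-48, Mul(8, V, z)) (Function('u')(z, V) = Add(-48, Mul(8, Mul(z, V))) = Add(-48, Mul(8, Mul(V, z))) = Add(-48, Mul(8, V, z)))
Function('r')(d, F) = -3
Add(Mul(Function('t')(Function('r')(Function('u')(-5, 0), 7)), Pow(Function('J')(141), -1)), Mul(-585, Pow(23145, -1))) = Add(Mul(-94, Pow(-116, -1)), Mul(-585, Pow(23145, -1))) = Add(Mul(-94, Rational(-1, 116)), Mul(-585, Rational(1, 23145))) = Add(Rational(47, 58), Rational(-39, 1543)) = Rational(70259, 89494)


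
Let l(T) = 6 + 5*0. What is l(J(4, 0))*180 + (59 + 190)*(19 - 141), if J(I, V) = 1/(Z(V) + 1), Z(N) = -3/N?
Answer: -29298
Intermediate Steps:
J(I, V) = 1/(1 - 3/V) (J(I, V) = 1/(-3/V + 1) = 1/(1 - 3/V))
l(T) = 6 (l(T) = 6 + 0 = 6)
l(J(4, 0))*180 + (59 + 190)*(19 - 141) = 6*180 + (59 + 190)*(19 - 141) = 1080 + 249*(-122) = 1080 - 30378 = -29298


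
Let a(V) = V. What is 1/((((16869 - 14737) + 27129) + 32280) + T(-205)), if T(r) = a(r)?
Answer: 1/61336 ≈ 1.6304e-5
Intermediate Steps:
T(r) = r
1/((((16869 - 14737) + 27129) + 32280) + T(-205)) = 1/((((16869 - 14737) + 27129) + 32280) - 205) = 1/(((2132 + 27129) + 32280) - 205) = 1/((29261 + 32280) - 205) = 1/(61541 - 205) = 1/61336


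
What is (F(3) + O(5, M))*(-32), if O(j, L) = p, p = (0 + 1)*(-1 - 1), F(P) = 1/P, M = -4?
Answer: 160/3 ≈ 53.333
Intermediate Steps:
F(P) = 1/P
p = -2 (p = 1*(-2) = -2)
O(j, L) = -2
(F(3) + O(5, M))*(-32) = (1/3 - 2)*(-32) = (⅓ - 2)*(-32) = -5/3*(-32) = 160/3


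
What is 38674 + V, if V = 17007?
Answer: 55681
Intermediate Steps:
38674 + V = 38674 + 17007 = 55681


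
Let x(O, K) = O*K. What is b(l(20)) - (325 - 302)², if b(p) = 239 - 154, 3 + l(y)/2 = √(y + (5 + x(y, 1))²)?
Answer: -444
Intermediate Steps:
x(O, K) = K*O
l(y) = -6 + 2*√(y + (5 + y)²) (l(y) = -6 + 2*√(y + (5 + 1*y)²) = -6 + 2*√(y + (5 + y)²))
b(p) = 85
b(l(20)) - (325 - 302)² = 85 - (325 - 302)² = 85 - 1*23² = 85 - 1*529 = 85 - 529 = -444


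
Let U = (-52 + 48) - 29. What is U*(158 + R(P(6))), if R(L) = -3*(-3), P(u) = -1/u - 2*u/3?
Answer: -5511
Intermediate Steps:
U = -33 (U = -4 - 29 = -33)
P(u) = -1/u - 2*u/3
R(L) = 9
U*(158 + R(P(6))) = -33*(158 + 9) = -33*167 = -5511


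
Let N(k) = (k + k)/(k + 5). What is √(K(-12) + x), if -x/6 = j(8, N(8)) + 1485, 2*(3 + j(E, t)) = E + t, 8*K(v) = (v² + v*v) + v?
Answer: I*√6006390/26 ≈ 94.261*I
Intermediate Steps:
N(k) = 2*k/(5 + k) (N(k) = (2*k)/(5 + k) = 2*k/(5 + k))
K(v) = v²/4 + v/8 (K(v) = ((v² + v*v) + v)/8 = ((v² + v²) + v)/8 = (2*v² + v)/8 = (v + 2*v²)/8 = v²/4 + v/8)
j(E, t) = -3 + E/2 + t/2 (j(E, t) = -3 + (E + t)/2 = -3 + (E/2 + t/2) = -3 + E/2 + t/2)
x = -115956/13 (x = -6*((-3 + (½)*8 + (2*8/(5 + 8))/2) + 1485) = -6*((-3 + 4 + (2*8/13)/2) + 1485) = -6*((-3 + 4 + (2*8*(1/13))/2) + 1485) = -6*((-3 + 4 + (½)*(16/13)) + 1485) = -6*((-3 + 4 + 8/13) + 1485) = -6*(21/13 + 1485) = -6*19326/13 = -115956/13 ≈ -8919.7)
√(K(-12) + x) = √((⅛)*(-12)*(1 + 2*(-12)) - 115956/13) = √((⅛)*(-12)*(1 - 24) - 115956/13) = √((⅛)*(-12)*(-23) - 115956/13) = √(69/2 - 115956/13) = √(-231015/26) = I*√6006390/26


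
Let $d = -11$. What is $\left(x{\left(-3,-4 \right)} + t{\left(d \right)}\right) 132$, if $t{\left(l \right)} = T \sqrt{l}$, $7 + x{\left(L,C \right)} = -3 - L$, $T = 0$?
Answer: $-924$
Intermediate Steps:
$x{\left(L,C \right)} = -10 - L$ ($x{\left(L,C \right)} = -7 - \left(3 + L\right) = -10 - L$)
$t{\left(l \right)} = 0$ ($t{\left(l \right)} = 0 \sqrt{l} = 0$)
$\left(x{\left(-3,-4 \right)} + t{\left(d \right)}\right) 132 = \left(\left(-10 - -3\right) + 0\right) 132 = \left(\left(-10 + 3\right) + 0\right) 132 = \left(-7 + 0\right) 132 = \left(-7\right) 132 = -924$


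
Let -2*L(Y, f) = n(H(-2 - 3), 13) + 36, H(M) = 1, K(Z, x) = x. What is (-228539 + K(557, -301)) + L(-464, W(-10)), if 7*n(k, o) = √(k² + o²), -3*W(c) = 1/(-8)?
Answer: -228858 - √170/14 ≈ -2.2886e+5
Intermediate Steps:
W(c) = 1/24 (W(c) = -⅓/(-8) = -⅓*(-⅛) = 1/24)
n(k, o) = √(k² + o²)/7
L(Y, f) = -18 - √170/14 (L(Y, f) = -(√(1² + 13²)/7 + 36)/2 = -(√(1 + 169)/7 + 36)/2 = -(√170/7 + 36)/2 = -(36 + √170/7)/2 = -18 - √170/14)
(-228539 + K(557, -301)) + L(-464, W(-10)) = (-228539 - 301) + (-18 - √170/14) = -228840 + (-18 - √170/14) = -228858 - √170/14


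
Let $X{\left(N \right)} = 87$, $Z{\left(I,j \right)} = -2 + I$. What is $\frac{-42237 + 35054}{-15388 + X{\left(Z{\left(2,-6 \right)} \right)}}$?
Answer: $\frac{653}{1391} \approx 0.46945$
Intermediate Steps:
$\frac{-42237 + 35054}{-15388 + X{\left(Z{\left(2,-6 \right)} \right)}} = \frac{-42237 + 35054}{-15388 + 87} = - \frac{7183}{-15301} = \left(-7183\right) \left(- \frac{1}{15301}\right) = \frac{653}{1391}$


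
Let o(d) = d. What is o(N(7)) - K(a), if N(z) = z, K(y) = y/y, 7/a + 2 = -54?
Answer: 6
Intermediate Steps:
a = -⅛ (a = 7/(-2 - 54) = 7/(-56) = 7*(-1/56) = -⅛ ≈ -0.12500)
K(y) = 1
o(N(7)) - K(a) = 7 - 1*1 = 7 - 1 = 6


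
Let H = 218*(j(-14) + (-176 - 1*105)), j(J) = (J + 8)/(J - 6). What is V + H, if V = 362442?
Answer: 1506247/5 ≈ 3.0125e+5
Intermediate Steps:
j(J) = (8 + J)/(-6 + J)
H = -305963/5 (H = 218*((8 - 14)/(-6 - 14) + (-176 - 1*105)) = 218*(-6/(-20) + (-176 - 105)) = 218*(-1/20*(-6) - 281) = 218*(3/10 - 281) = 218*(-2807/10) = -305963/5 ≈ -61193.)
V + H = 362442 - 305963/5 = 1506247/5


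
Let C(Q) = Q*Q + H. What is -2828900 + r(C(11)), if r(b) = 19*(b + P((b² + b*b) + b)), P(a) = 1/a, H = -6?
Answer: -75091683956/26565 ≈ -2.8267e+6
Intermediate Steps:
C(Q) = -6 + Q² (C(Q) = Q*Q - 6 = Q² - 6 = -6 + Q²)
r(b) = 19*b + 19/(b + 2*b²) (r(b) = 19*(b + 1/((b² + b*b) + b)) = 19*(b + 1/((b² + b²) + b)) = 19*(b + 1/(2*b² + b)) = 19*(b + 1/(b + 2*b²)) = 19*b + 19/(b + 2*b²))
-2828900 + r(C(11)) = -2828900 + 19*(1 + (-6 + 11²)²*(1 + 2*(-6 + 11²)))/((-6 + 11²)*(1 + 2*(-6 + 11²))) = -2828900 + 19*(1 + (-6 + 121)²*(1 + 2*(-6 + 121)))/((-6 + 121)*(1 + 2*(-6 + 121))) = -2828900 + 19*(1 + 115²*(1 + 2*115))/(115*(1 + 2*115)) = -2828900 + 19*(1/115)*(1 + 13225*(1 + 230))/(1 + 230) = -2828900 + 19*(1/115)*(1 + 13225*231)/231 = -2828900 + 19*(1/115)*(1/231)*(1 + 3054975) = -2828900 + 19*(1/115)*(1/231)*3054976 = -2828900 + 58044544/26565 = -75091683956/26565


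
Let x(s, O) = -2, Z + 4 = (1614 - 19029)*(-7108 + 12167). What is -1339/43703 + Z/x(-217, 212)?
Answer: 3850343074089/87406 ≈ 4.4051e+7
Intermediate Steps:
Z = -88102489 (Z = -4 + (1614 - 19029)*(-7108 + 12167) = -4 - 17415*5059 = -4 - 88102485 = -88102489)
-1339/43703 + Z/x(-217, 212) = -1339/43703 - 88102489/(-2) = -1339*1/43703 - 88102489*(-½) = -1339/43703 + 88102489/2 = 3850343074089/87406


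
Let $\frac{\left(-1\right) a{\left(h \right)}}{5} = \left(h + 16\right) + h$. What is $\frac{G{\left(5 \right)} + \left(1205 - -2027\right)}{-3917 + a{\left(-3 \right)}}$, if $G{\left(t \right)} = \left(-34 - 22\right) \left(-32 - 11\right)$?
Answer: $- \frac{5640}{3967} \approx -1.4217$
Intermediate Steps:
$a{\left(h \right)} = -80 - 10 h$ ($a{\left(h \right)} = - 5 \left(\left(h + 16\right) + h\right) = - 5 \left(\left(16 + h\right) + h\right) = - 5 \left(16 + 2 h\right) = -80 - 10 h$)
$G{\left(t \right)} = 2408$ ($G{\left(t \right)} = \left(-56\right) \left(-43\right) = 2408$)
$\frac{G{\left(5 \right)} + \left(1205 - -2027\right)}{-3917 + a{\left(-3 \right)}} = \frac{2408 + \left(1205 - -2027\right)}{-3917 - 50} = \frac{2408 + \left(1205 + 2027\right)}{-3917 + \left(-80 + 30\right)} = \frac{2408 + 3232}{-3917 - 50} = \frac{5640}{-3967} = 5640 \left(- \frac{1}{3967}\right) = - \frac{5640}{3967}$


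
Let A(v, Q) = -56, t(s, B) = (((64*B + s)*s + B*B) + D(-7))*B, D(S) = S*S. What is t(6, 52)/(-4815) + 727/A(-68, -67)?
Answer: -69768889/269640 ≈ -258.75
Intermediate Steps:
D(S) = S**2
t(s, B) = B*(49 + B**2 + s*(s + 64*B)) (t(s, B) = (((64*B + s)*s + B*B) + (-7)**2)*B = (((s + 64*B)*s + B**2) + 49)*B = ((s*(s + 64*B) + B**2) + 49)*B = ((B**2 + s*(s + 64*B)) + 49)*B = (49 + B**2 + s*(s + 64*B))*B = B*(49 + B**2 + s*(s + 64*B)))
t(6, 52)/(-4815) + 727/A(-68, -67) = (52*(49 + 52**2 + 6**2 + 64*52*6))/(-4815) + 727/(-56) = (52*(49 + 2704 + 36 + 19968))*(-1/4815) + 727*(-1/56) = (52*22757)*(-1/4815) - 727/56 = 1183364*(-1/4815) - 727/56 = -1183364/4815 - 727/56 = -69768889/269640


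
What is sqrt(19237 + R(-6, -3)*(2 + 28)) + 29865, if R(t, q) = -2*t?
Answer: 29865 + sqrt(19597) ≈ 30005.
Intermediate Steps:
sqrt(19237 + R(-6, -3)*(2 + 28)) + 29865 = sqrt(19237 + (-2*(-6))*(2 + 28)) + 29865 = sqrt(19237 + 12*30) + 29865 = sqrt(19237 + 360) + 29865 = sqrt(19597) + 29865 = 29865 + sqrt(19597)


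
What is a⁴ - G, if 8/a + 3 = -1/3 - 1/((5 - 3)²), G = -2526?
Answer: 8720825982/3418801 ≈ 2550.8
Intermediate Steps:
a = -96/43 (a = 8/(-3 + (-1/3 - 1/((5 - 3)²))) = 8/(-3 + (-1*⅓ - 1/(2²))) = 8/(-3 + (-⅓ - 1/4)) = 8/(-3 + (-⅓ - 1*¼)) = 8/(-3 + (-⅓ - ¼)) = 8/(-3 - 7/12) = 8/(-43/12) = 8*(-12/43) = -96/43 ≈ -2.2326)
a⁴ - G = (-96/43)⁴ - 1*(-2526) = 84934656/3418801 + 2526 = 8720825982/3418801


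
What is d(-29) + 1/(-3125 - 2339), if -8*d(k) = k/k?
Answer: -171/1366 ≈ -0.12518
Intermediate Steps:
d(k) = -1/8 (d(k) = -k/(8*k) = -1/8*1 = -1/8)
d(-29) + 1/(-3125 - 2339) = -1/8 + 1/(-3125 - 2339) = -1/8 + 1/(-5464) = -1/8 - 1/5464 = -171/1366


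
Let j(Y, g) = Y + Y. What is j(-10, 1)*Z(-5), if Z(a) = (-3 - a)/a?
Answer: 8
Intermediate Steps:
j(Y, g) = 2*Y
Z(a) = (-3 - a)/a
j(-10, 1)*Z(-5) = (2*(-10))*((-3 - 1*(-5))/(-5)) = -(-4)*(-3 + 5) = -(-4)*2 = -20*(-⅖) = 8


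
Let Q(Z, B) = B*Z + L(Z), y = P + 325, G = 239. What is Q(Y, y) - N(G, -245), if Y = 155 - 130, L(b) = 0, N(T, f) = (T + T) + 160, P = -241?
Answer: 1462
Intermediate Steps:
N(T, f) = 160 + 2*T (N(T, f) = 2*T + 160 = 160 + 2*T)
y = 84 (y = -241 + 325 = 84)
Y = 25
Q(Z, B) = B*Z (Q(Z, B) = B*Z + 0 = B*Z)
Q(Y, y) - N(G, -245) = 84*25 - (160 + 2*239) = 2100 - (160 + 478) = 2100 - 1*638 = 2100 - 638 = 1462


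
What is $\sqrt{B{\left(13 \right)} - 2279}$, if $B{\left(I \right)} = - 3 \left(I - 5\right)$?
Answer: $7 i \sqrt{47} \approx 47.99 i$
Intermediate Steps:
$B{\left(I \right)} = 15 - 3 I$ ($B{\left(I \right)} = - 3 \left(-5 + I\right) = 15 - 3 I$)
$\sqrt{B{\left(13 \right)} - 2279} = \sqrt{\left(15 - 39\right) - 2279} = \sqrt{-24 - 2279} = \sqrt{-2303} = 7 i \sqrt{47}$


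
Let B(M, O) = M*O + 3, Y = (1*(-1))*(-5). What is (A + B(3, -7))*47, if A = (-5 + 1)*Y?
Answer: -1786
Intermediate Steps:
Y = 5 (Y = -1*(-5) = 5)
B(M, O) = 3 + M*O
A = -20 (A = (-5 + 1)*5 = -4*5 = -20)
(A + B(3, -7))*47 = (-20 + (3 + 3*(-7)))*47 = (-20 + (3 - 21))*47 = (-20 - 18)*47 = -38*47 = -1786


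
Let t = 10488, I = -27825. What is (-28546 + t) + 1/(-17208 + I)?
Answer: -813205915/45033 ≈ -18058.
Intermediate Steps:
(-28546 + t) + 1/(-17208 + I) = (-28546 + 10488) + 1/(-17208 - 27825) = -18058 + 1/(-45033) = -18058 - 1/45033 = -813205915/45033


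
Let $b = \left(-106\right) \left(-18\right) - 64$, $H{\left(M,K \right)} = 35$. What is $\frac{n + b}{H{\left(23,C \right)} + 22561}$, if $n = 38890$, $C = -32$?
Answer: $\frac{6789}{3766} \approx 1.8027$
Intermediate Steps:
$b = 1844$ ($b = 1908 - 64 = 1844$)
$\frac{n + b}{H{\left(23,C \right)} + 22561} = \frac{38890 + 1844}{35 + 22561} = \frac{40734}{22596} = 40734 \cdot \frac{1}{22596} = \frac{6789}{3766}$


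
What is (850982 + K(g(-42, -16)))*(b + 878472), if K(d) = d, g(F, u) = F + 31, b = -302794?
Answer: 489885283338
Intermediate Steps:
g(F, u) = 31 + F
(850982 + K(g(-42, -16)))*(b + 878472) = (850982 + (31 - 42))*(-302794 + 878472) = (850982 - 11)*575678 = 850971*575678 = 489885283338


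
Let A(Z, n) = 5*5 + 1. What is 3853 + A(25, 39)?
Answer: 3879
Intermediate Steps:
A(Z, n) = 26 (A(Z, n) = 25 + 1 = 26)
3853 + A(25, 39) = 3853 + 26 = 3879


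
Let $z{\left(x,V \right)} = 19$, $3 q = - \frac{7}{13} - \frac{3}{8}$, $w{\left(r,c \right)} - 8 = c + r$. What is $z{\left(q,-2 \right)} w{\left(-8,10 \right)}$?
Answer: $190$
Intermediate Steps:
$w{\left(r,c \right)} = 8 + c + r$ ($w{\left(r,c \right)} = 8 + \left(c + r\right) = 8 + c + r$)
$q = - \frac{95}{312}$ ($q = \frac{- \frac{7}{13} - \frac{3}{8}}{3} = \frac{1}{3} \left(- \frac{95}{104}\right) = - \frac{95}{312} \approx -0.30449$)
$z{\left(q,-2 \right)} w{\left(-8,10 \right)} = 19 \left(8 + 10 - 8\right) = 19 \cdot 10 = 190$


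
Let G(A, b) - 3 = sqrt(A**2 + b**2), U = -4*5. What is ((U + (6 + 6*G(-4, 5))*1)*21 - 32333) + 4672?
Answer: -27577 + 126*sqrt(41) ≈ -26770.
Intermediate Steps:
U = -20
G(A, b) = 3 + sqrt(A**2 + b**2)
((U + (6 + 6*G(-4, 5))*1)*21 - 32333) + 4672 = ((-20 + (6 + 6*(3 + sqrt((-4)**2 + 5**2)))*1)*21 - 32333) + 4672 = ((-20 + (6 + 6*(3 + sqrt(16 + 25)))*1)*21 - 32333) + 4672 = ((-20 + (6 + 6*(3 + sqrt(41)))*1)*21 - 32333) + 4672 = ((-20 + (6 + (18 + 6*sqrt(41)))*1)*21 - 32333) + 4672 = ((-20 + (24 + 6*sqrt(41))*1)*21 - 32333) + 4672 = ((-20 + (24 + 6*sqrt(41)))*21 - 32333) + 4672 = ((4 + 6*sqrt(41))*21 - 32333) + 4672 = ((84 + 126*sqrt(41)) - 32333) + 4672 = (-32249 + 126*sqrt(41)) + 4672 = -27577 + 126*sqrt(41)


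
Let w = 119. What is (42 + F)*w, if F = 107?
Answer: 17731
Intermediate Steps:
(42 + F)*w = (42 + 107)*119 = 149*119 = 17731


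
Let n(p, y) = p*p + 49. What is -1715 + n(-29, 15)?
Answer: -825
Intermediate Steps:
n(p, y) = 49 + p² (n(p, y) = p² + 49 = 49 + p²)
-1715 + n(-29, 15) = -1715 + (49 + (-29)²) = -1715 + (49 + 841) = -1715 + 890 = -825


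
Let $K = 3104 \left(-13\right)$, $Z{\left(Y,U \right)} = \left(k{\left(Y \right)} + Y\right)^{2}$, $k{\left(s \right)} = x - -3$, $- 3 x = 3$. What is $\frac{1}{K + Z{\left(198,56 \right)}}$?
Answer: $- \frac{1}{352} \approx -0.0028409$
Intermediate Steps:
$x = -1$ ($x = \left(- \frac{1}{3}\right) 3 = -1$)
$k{\left(s \right)} = 2$ ($k{\left(s \right)} = -1 - -3 = -1 + 3 = 2$)
$Z{\left(Y,U \right)} = \left(2 + Y\right)^{2}$
$K = -40352$
$\frac{1}{K + Z{\left(198,56 \right)}} = \frac{1}{-40352 + \left(2 + 198\right)^{2}} = \frac{1}{-40352 + 200^{2}} = \frac{1}{-40352 + 40000} = \frac{1}{-352} = - \frac{1}{352}$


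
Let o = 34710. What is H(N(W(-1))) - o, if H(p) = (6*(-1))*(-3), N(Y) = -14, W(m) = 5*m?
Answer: -34692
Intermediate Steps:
H(p) = 18 (H(p) = -6*(-3) = 18)
H(N(W(-1))) - o = 18 - 1*34710 = 18 - 34710 = -34692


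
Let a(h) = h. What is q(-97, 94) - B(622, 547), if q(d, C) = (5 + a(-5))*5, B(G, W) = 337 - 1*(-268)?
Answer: -605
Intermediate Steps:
B(G, W) = 605 (B(G, W) = 337 + 268 = 605)
q(d, C) = 0 (q(d, C) = (5 - 5)*5 = 0*5 = 0)
q(-97, 94) - B(622, 547) = 0 - 1*605 = 0 - 605 = -605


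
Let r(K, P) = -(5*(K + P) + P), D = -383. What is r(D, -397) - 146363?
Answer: -142066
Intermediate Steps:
r(K, P) = -6*P - 5*K (r(K, P) = -((5*K + 5*P) + P) = -(5*K + 6*P) = -6*P - 5*K)
r(D, -397) - 146363 = (-6*(-397) - 5*(-383)) - 146363 = (2382 + 1915) - 146363 = 4297 - 146363 = -142066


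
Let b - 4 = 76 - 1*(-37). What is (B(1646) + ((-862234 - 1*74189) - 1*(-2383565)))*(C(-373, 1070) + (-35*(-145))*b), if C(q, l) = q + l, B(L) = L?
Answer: 861263899936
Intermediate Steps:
C(q, l) = l + q
b = 117 (b = 4 + (76 - 1*(-37)) = 4 + (76 + 37) = 4 + 113 = 117)
(B(1646) + ((-862234 - 1*74189) - 1*(-2383565)))*(C(-373, 1070) + (-35*(-145))*b) = (1646 + ((-862234 - 1*74189) - 1*(-2383565)))*((1070 - 373) - 35*(-145)*117) = (1646 + ((-862234 - 74189) + 2383565))*(697 + 5075*117) = (1646 + (-936423 + 2383565))*(697 + 593775) = (1646 + 1447142)*594472 = 1448788*594472 = 861263899936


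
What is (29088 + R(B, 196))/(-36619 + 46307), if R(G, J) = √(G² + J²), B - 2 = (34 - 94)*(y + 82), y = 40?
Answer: 3636/1211 + √13397885/4844 ≈ 3.7581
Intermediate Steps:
B = -7318 (B = 2 + (34 - 94)*(40 + 82) = 2 - 60*122 = 2 - 7320 = -7318)
(29088 + R(B, 196))/(-36619 + 46307) = (29088 + √((-7318)² + 196²))/(-36619 + 46307) = (29088 + √(53553124 + 38416))/9688 = (29088 + √53591540)*(1/9688) = (29088 + 2*√13397885)*(1/9688) = 3636/1211 + √13397885/4844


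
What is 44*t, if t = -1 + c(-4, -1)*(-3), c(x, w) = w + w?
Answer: 220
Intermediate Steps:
c(x, w) = 2*w
t = 5 (t = -1 + (2*(-1))*(-3) = -1 - 2*(-3) = -1 + 6 = 5)
44*t = 44*5 = 220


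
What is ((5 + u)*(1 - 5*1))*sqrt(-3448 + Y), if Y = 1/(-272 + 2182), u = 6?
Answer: -22*I*sqrt(12578646890)/955 ≈ -2583.7*I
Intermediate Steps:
Y = 1/1910 ≈ 0.00052356
((5 + u)*(1 - 5*1))*sqrt(-3448 + Y) = ((5 + 6)*(1 - 5*1))*sqrt(-3448 + 1/1910) = (11*(1 - 5))*sqrt(-6585679/1910) = (11*(-4))*(I*sqrt(12578646890)/1910) = -22*I*sqrt(12578646890)/955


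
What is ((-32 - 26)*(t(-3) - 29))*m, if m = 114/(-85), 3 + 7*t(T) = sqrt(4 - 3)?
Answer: -271092/119 ≈ -2278.1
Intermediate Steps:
t(T) = -2/7 (t(T) = -3/7 + sqrt(4 - 3)/7 = -3/7 + sqrt(1)/7 = -3/7 + (1/7)*1 = -3/7 + 1/7 = -2/7)
m = -114/85 (m = 114*(-1/85) = -114/85 ≈ -1.3412)
((-32 - 26)*(t(-3) - 29))*m = ((-32 - 26)*(-2/7 - 29))*(-114/85) = -58*(-205/7)*(-114/85) = (11890/7)*(-114/85) = -271092/119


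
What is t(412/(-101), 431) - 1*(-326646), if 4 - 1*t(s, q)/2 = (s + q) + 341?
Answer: 32836934/101 ≈ 3.2512e+5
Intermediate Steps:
t(s, q) = -674 - 2*q - 2*s (t(s, q) = 8 - 2*((s + q) + 341) = 8 - 2*((q + s) + 341) = 8 - 2*(341 + q + s) = 8 + (-682 - 2*q - 2*s) = -674 - 2*q - 2*s)
t(412/(-101), 431) - 1*(-326646) = (-674 - 2*431 - 824/(-101)) - 1*(-326646) = (-674 - 862 - 824*(-1)/101) + 326646 = (-674 - 862 - 2*(-412/101)) + 326646 = (-674 - 862 + 824/101) + 326646 = -154312/101 + 326646 = 32836934/101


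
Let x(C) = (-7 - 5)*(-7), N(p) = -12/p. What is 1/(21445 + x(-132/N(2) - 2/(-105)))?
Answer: 1/21529 ≈ 4.6449e-5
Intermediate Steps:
x(C) = 84 (x(C) = -12*(-7) = 84)
1/(21445 + x(-132/N(2) - 2/(-105))) = 1/(21445 + 84) = 1/21529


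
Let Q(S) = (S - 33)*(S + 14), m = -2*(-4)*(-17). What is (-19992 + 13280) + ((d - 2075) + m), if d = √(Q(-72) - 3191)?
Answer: -8923 + √2899 ≈ -8869.2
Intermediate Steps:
m = -136 (m = 8*(-17) = -136)
Q(S) = (-33 + S)*(14 + S)
d = √2899 (d = √((-462 + (-72)² - 19*(-72)) - 3191) = √((-462 + 5184 + 1368) - 3191) = √(6090 - 3191) = √2899 ≈ 53.842)
(-19992 + 13280) + ((d - 2075) + m) = (-19992 + 13280) + ((√2899 - 2075) - 136) = -6712 + ((-2075 + √2899) - 136) = -6712 + (-2211 + √2899) = -8923 + √2899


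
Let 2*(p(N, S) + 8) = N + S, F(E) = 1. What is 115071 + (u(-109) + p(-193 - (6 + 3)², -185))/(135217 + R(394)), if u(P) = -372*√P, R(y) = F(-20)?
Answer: 31119340481/270436 - 186*I*√109/67609 ≈ 1.1507e+5 - 0.028722*I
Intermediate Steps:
R(y) = 1
p(N, S) = -8 + N/2 + S/2 (p(N, S) = -8 + (N + S)/2 = -8 + (N/2 + S/2) = -8 + N/2 + S/2)
115071 + (u(-109) + p(-193 - (6 + 3)², -185))/(135217 + R(394)) = 115071 + (-372*I*√109 + (-8 + (-193 - (6 + 3)²)/2 + (½)*(-185)))/(135217 + 1) = 115071 + (-372*I*√109 + (-8 + (-193 - 1*9²)/2 - 185/2))/135218 = 115071 + (-372*I*√109 + (-8 + (-193 - 1*81)/2 - 185/2))*(1/135218) = 115071 + (-372*I*√109 + (-8 + (-193 - 81)/2 - 185/2))*(1/135218) = 115071 + (-372*I*√109 + (-8 + (½)*(-274) - 185/2))*(1/135218) = 115071 + (-372*I*√109 + (-8 - 137 - 185/2))*(1/135218) = 115071 + (-372*I*√109 - 475/2)*(1/135218) = 115071 + (-475/2 - 372*I*√109)*(1/135218) = 115071 + (-475/270436 - 186*I*√109/67609) = 31119340481/270436 - 186*I*√109/67609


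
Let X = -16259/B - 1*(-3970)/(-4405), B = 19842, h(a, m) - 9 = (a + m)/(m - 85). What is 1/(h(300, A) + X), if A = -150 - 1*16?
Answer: 4387681302/29596943773 ≈ 0.14825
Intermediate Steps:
A = -166 (A = -150 - 16 = -166)
h(a, m) = 9 + (a + m)/(-85 + m) (h(a, m) = 9 + (a + m)/(m - 85) = 9 + (a + m)/(-85 + m))
X = -30078727/17480802 (X = -16259/19842 - 1*(-3970)/(-4405) = -16259*1/19842 + 3970*(-1/4405) = -16259/19842 - 794/881 = -30078727/17480802 ≈ -1.7207)
1/(h(300, A) + X) = 1/((-765 + 300 + 10*(-166))/(-85 - 166) - 30078727/17480802) = 1/((-765 + 300 - 1660)/(-251) - 30078727/17480802) = 1/(-1/251*(-2125) - 30078727/17480802) = 1/(2125/251 - 30078727/17480802) = 1/(29596943773/4387681302) = 4387681302/29596943773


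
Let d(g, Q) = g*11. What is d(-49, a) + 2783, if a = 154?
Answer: 2244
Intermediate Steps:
d(g, Q) = 11*g
d(-49, a) + 2783 = 11*(-49) + 2783 = -539 + 2783 = 2244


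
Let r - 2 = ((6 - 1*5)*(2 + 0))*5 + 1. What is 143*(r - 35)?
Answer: -3146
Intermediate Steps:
r = 13 (r = 2 + (((6 - 1*5)*(2 + 0))*5 + 1) = 2 + (((6 - 5)*2)*5 + 1) = 2 + ((1*2)*5 + 1) = 2 + (2*5 + 1) = 2 + (10 + 1) = 2 + 11 = 13)
143*(r - 35) = 143*(13 - 35) = 143*(-22) = -3146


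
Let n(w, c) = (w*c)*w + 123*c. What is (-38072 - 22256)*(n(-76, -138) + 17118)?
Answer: 48078037632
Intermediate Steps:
n(w, c) = 123*c + c*w² (n(w, c) = (c*w)*w + 123*c = c*w² + 123*c = 123*c + c*w²)
(-38072 - 22256)*(n(-76, -138) + 17118) = (-38072 - 22256)*(-138*(123 + (-76)²) + 17118) = -60328*(-138*(123 + 5776) + 17118) = -60328*(-138*5899 + 17118) = -60328*(-814062 + 17118) = -60328*(-796944) = 48078037632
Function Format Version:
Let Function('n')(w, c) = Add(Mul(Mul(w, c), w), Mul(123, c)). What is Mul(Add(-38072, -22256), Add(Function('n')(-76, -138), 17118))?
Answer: 48078037632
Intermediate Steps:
Function('n')(w, c) = Add(Mul(123, c), Mul(c, Pow(w, 2))) (Function('n')(w, c) = Add(Mul(Mul(c, w), w), Mul(123, c)) = Add(Mul(c, Pow(w, 2)), Mul(123, c)) = Add(Mul(123, c), Mul(c, Pow(w, 2))))
Mul(Add(-38072, -22256), Add(Function('n')(-76, -138), 17118)) = Mul(Add(-38072, -22256), Add(Mul(-138, Add(123, Pow(-76, 2))), 17118)) = Mul(-60328, Add(Mul(-138, Add(123, 5776)), 17118)) = Mul(-60328, Add(Mul(-138, 5899), 17118)) = Mul(-60328, Add(-814062, 17118)) = Mul(-60328, -796944) = 48078037632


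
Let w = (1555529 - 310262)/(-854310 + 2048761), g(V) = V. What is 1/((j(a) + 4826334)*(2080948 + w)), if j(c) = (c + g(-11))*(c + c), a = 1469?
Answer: 1194451/22643585959781431470 ≈ 5.2750e-14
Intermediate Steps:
w = 1245267/1194451 ≈ 1.0425
j(c) = 2*c*(-11 + c) (j(c) = (c - 11)*(c + c) = (-11 + c)*(2*c) = 2*c*(-11 + c))
1/((j(a) + 4826334)*(2080948 + w)) = 1/((2*1469*(-11 + 1469) + 4826334)*(2080948 + 1245267/1194451)) = 1/((2*1469*1458 + 4826334)*(2485591664815/1194451)) = 1/((4283604 + 4826334)*(2485591664815/1194451)) = 1/(9109938*(2485591664815/1194451)) = 1/(22643585959781431470/1194451) = 1194451/22643585959781431470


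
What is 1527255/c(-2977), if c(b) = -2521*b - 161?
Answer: 1527255/7504856 ≈ 0.20350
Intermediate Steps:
c(b) = -161 - 2521*b
1527255/c(-2977) = 1527255/(-161 - 2521*(-2977)) = 1527255/(-161 + 7505017) = 1527255/7504856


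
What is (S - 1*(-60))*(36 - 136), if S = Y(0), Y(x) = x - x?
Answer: -6000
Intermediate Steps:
Y(x) = 0
S = 0
(S - 1*(-60))*(36 - 136) = (0 - 1*(-60))*(36 - 136) = (0 + 60)*(-100) = 60*(-100) = -6000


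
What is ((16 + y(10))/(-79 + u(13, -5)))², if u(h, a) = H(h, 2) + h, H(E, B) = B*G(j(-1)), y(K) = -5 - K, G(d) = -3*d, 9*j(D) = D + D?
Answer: 9/37636 ≈ 0.00023913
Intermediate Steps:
j(D) = 2*D/9 (j(D) = (D + D)/9 = (2*D)/9 = 2*D/9)
H(E, B) = 2*B/3 (H(E, B) = B*(-2*(-1)/3) = B*(-3*(-2/9)) = B*(⅔) = 2*B/3)
u(h, a) = 4/3 + h (u(h, a) = (⅔)*2 + h = 4/3 + h)
((16 + y(10))/(-79 + u(13, -5)))² = ((16 + (-5 - 1*10))/(-79 + (4/3 + 13)))² = ((16 + (-5 - 10))/(-79 + 43/3))² = ((16 - 15)/(-194/3))² = (1*(-3/194))² = (-3/194)² = 9/37636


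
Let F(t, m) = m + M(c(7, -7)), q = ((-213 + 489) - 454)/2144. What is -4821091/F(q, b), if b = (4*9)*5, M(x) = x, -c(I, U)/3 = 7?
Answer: -4821091/159 ≈ -30321.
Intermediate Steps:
c(I, U) = -21 (c(I, U) = -3*7 = -21)
q = -89/1072 (q = (276 - 454)*(1/2144) = -178*1/2144 = -89/1072 ≈ -0.083022)
b = 180 (b = 36*5 = 180)
F(t, m) = -21 + m (F(t, m) = m - 21 = -21 + m)
-4821091/F(q, b) = -4821091/(-21 + 180) = -4821091/159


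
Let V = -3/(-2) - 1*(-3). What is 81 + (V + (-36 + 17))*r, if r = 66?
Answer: -876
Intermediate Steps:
V = 9/2 (V = -3*(-1/2) + 3 = 3/2 + 3 = 9/2 ≈ 4.5000)
81 + (V + (-36 + 17))*r = 81 + (9/2 + (-36 + 17))*66 = 81 + (9/2 - 19)*66 = 81 - 29/2*66 = 81 - 957 = -876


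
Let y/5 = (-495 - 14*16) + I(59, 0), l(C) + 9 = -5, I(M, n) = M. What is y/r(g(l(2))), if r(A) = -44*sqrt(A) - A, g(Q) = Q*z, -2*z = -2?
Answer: -22/13 - 484*I*sqrt(14)/91 ≈ -1.6923 - 19.901*I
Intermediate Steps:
z = 1 (z = -1/2*(-2) = 1)
l(C) = -14 (l(C) = -9 - 5 = -14)
g(Q) = Q (g(Q) = Q*1 = Q)
r(A) = -A - 44*sqrt(A)
y = -3300 (y = 5*((-495 - 14*16) + 59) = 5*((-495 - 224) + 59) = 5*(-719 + 59) = 5*(-660) = -3300)
y/r(g(l(2))) = -3300/(-1*(-14) - 44*I*sqrt(14)) = -3300/(14 - 44*I*sqrt(14))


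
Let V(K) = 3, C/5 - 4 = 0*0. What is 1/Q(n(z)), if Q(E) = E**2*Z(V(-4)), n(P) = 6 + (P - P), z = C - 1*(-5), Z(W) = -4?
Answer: -1/144 ≈ -0.0069444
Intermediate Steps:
C = 20 (C = 20 + 5*(0*0) = 20 + 5*0 = 20 + 0 = 20)
z = 25 (z = 20 - 1*(-5) = 20 + 5 = 25)
n(P) = 6 (n(P) = 6 + 0 = 6)
Q(E) = -4*E**2 (Q(E) = E**2*(-4) = -4*E**2)
1/Q(n(z)) = 1/(-4*6**2) = 1/(-4*36) = 1/(-144) = -1/144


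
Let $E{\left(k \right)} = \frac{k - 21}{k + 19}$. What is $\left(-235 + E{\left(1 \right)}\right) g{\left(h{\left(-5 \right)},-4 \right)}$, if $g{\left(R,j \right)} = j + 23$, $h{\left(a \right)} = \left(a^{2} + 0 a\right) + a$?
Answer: $-4484$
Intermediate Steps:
$h{\left(a \right)} = a + a^{2}$ ($h{\left(a \right)} = \left(a^{2} + 0\right) + a = a^{2} + a = a + a^{2}$)
$g{\left(R,j \right)} = 23 + j$
$E{\left(k \right)} = \frac{-21 + k}{19 + k}$
$\left(-235 + E{\left(1 \right)}\right) g{\left(h{\left(-5 \right)},-4 \right)} = \left(-235 + \frac{-21 + 1}{19 + 1}\right) \left(23 - 4\right) = \left(-235 + \frac{1}{20} \left(-20\right)\right) 19 = \left(-235 - 1\right) 19 = \left(-236\right) 19 = -4484$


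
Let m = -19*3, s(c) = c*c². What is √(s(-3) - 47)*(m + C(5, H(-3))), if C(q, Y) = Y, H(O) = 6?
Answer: -51*I*√74 ≈ -438.72*I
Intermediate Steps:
s(c) = c³
m = -57
√(s(-3) - 47)*(m + C(5, H(-3))) = √((-3)³ - 47)*(-57 + 6) = √(-27 - 47)*(-51) = √(-74)*(-51) = (I*√74)*(-51) = -51*I*√74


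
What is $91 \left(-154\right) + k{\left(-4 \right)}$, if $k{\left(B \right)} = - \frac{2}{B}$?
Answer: $- \frac{28027}{2} \approx -14014.0$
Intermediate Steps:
$91 \left(-154\right) + k{\left(-4 \right)} = 91 \left(-154\right) - \frac{2}{-4} = -14014 - - \frac{1}{2} = -14014 + \frac{1}{2} = - \frac{28027}{2}$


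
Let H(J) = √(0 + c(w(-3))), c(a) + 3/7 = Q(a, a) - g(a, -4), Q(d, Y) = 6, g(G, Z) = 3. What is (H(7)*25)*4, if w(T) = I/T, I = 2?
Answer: 300*√14/7 ≈ 160.36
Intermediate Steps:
w(T) = 2/T
c(a) = 18/7 (c(a) = -3/7 + (6 - 1*3) = -3/7 + (6 - 3) = -3/7 + 3 = 18/7)
H(J) = 3*√14/7 (H(J) = √(0 + 18/7) = √(18/7) = 3*√14/7)
(H(7)*25)*4 = ((3*√14/7)*25)*4 = (75*√14/7)*4 = 300*√14/7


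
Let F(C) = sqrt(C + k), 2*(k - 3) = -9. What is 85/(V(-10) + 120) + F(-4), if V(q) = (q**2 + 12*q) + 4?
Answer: 85/104 + I*sqrt(22)/2 ≈ 0.81731 + 2.3452*I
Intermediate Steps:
k = -3/2 (k = 3 + (1/2)*(-9) = 3 - 9/2 = -3/2 ≈ -1.5000)
V(q) = 4 + q**2 + 12*q
F(C) = sqrt(-3/2 + C) (F(C) = sqrt(C - 3/2) = sqrt(-3/2 + C))
85/(V(-10) + 120) + F(-4) = 85/((4 + (-10)**2 + 12*(-10)) + 120) + sqrt(-6 + 4*(-4))/2 = 85/((4 + 100 - 120) + 120) + sqrt(-6 - 16)/2 = 85/(-16 + 120) + sqrt(-22)/2 = 85/104 + (I*sqrt(22))/2 = 85*(1/104) + I*sqrt(22)/2 = 85/104 + I*sqrt(22)/2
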